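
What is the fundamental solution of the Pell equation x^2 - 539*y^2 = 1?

(x, y) = (3970, 171)

First expand sqrt(539) as a continued fraction. With x_i = (sqrt(539) + m_i)/d_i and (m_0, d_0) = (0, 1): a_0 = floor(sqrt(539)) = 23, since 23^2 = 529 <= 539 < 576 = 24^2.
Iterate m_{i+1} = d_i*a_i - m_i, d_{i+1} = (539 - m_{i+1}^2)/d_i, a_{i+1} = floor((a_0 + m_{i+1})/d_{i+1}):
  m_1 = 1*23 - 0 = 23, d_1 = (539 - 23^2)/1 = 10/1 = 10, a_1 = floor((23 + 23)/10) = 4.
  m_2 = 10*4 - 23 = 17, d_2 = (539 - 17^2)/10 = 250/10 = 25, a_2 = floor((23 + 17)/25) = 1.
  m_3 = 25*1 - 17 = 8, d_3 = (539 - 8^2)/25 = 475/25 = 19, a_3 = floor((23 + 8)/19) = 1.
  m_4 = 19*1 - 8 = 11, d_4 = (539 - 11^2)/19 = 418/19 = 22, a_4 = floor((23 + 11)/22) = 1.
  m_5 = 22*1 - 11 = 11, d_5 = (539 - 11^2)/22 = 418/22 = 19, a_5 = floor((23 + 11)/19) = 1.
  m_6 = 19*1 - 11 = 8, d_6 = (539 - 8^2)/19 = 475/19 = 25, a_6 = floor((23 + 8)/25) = 1.
  m_7 = 25*1 - 8 = 17, d_7 = (539 - 17^2)/25 = 250/25 = 10, a_7 = floor((23 + 17)/10) = 4.
  m_8 = 10*4 - 17 = 23, d_8 = (539 - 23^2)/10 = 10/10 = 1, a_8 = floor((23 + 23)/1) = 46.
  m_9 = 1*46 - 23 = 23, d_9 = (539 - 23^2)/1 = 10/1 = 10: (m_9, d_9) = (m_1, d_1) = (23, 10), so from here the quotients repeat a_1, ..., a_8; the period length is 8.
So sqrt(539) = [23; (4, 1, 1, 1, 1, 1, 4, 46)] with period length k = 8.
k is even, so the fundamental solution of x^2 - 539y^2 = 1 is (p_{k-1}, q_{k-1}) = (p_7, q_7); compute convergents through index 7.
Convergents (p_i = a_i*p_{i-1} + p_{i-2}, q_i = a_i*q_{i-1} + q_{i-2} with p_{-2}=0, p_{-1}=1, q_{-2}=1, q_{-1}=0):
  i=0: a_0=23, p_0 = 23*1 + 0 = 23, q_0 = 23*0 + 1 = 1.
  i=1: a_1=4, p_1 = 4*23 + 1 = 93, q_1 = 4*1 + 0 = 4.
  i=2: a_2=1, p_2 = 1*93 + 23 = 116, q_2 = 1*4 + 1 = 5.
  i=3: a_3=1, p_3 = 1*116 + 93 = 209, q_3 = 1*5 + 4 = 9.
  i=4: a_4=1, p_4 = 1*209 + 116 = 325, q_4 = 1*9 + 5 = 14.
  i=5: a_5=1, p_5 = 1*325 + 209 = 534, q_5 = 1*14 + 9 = 23.
  i=6: a_6=1, p_6 = 1*534 + 325 = 859, q_6 = 1*23 + 14 = 37.
  i=7: a_7=4, p_7 = 4*859 + 534 = 3970, q_7 = 4*37 + 23 = 171.
Check: 3970^2 - 539*171^2 = 15760900 - 15760899 = 1, so (x, y) = (3970, 171) solves the equation, and by the theorem it is the least positive solution.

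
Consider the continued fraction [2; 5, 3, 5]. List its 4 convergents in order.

2/1, 11/5, 35/16, 186/85

Using the convergent recurrence p_i = a_i*p_{i-1} + p_{i-2}, q_i = a_i*q_{i-1} + q_{i-2} with p_{-2}=0, p_{-1}=1, q_{-2}=1, q_{-1}=0:
  i=0: a_0=2, p_0 = 2*1 + 0 = 2, q_0 = 2*0 + 1 = 1.
  i=1: a_1=5, p_1 = 5*2 + 1 = 11, q_1 = 5*1 + 0 = 5.
  i=2: a_2=3, p_2 = 3*11 + 2 = 35, q_2 = 3*5 + 1 = 16.
  i=3: a_3=5, p_3 = 5*35 + 11 = 186, q_3 = 5*16 + 5 = 85.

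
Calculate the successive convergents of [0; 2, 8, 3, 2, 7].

Using the convergent recurrence p_i = a_i*p_{i-1} + p_{i-2}, q_i = a_i*q_{i-1} + q_{i-2} with p_{-2}=0, p_{-1}=1, q_{-2}=1, q_{-1}=0:
  i=0: a_0=0, p_0 = 0*1 + 0 = 0, q_0 = 0*0 + 1 = 1.
  i=1: a_1=2, p_1 = 2*0 + 1 = 1, q_1 = 2*1 + 0 = 2.
  i=2: a_2=8, p_2 = 8*1 + 0 = 8, q_2 = 8*2 + 1 = 17.
  i=3: a_3=3, p_3 = 3*8 + 1 = 25, q_3 = 3*17 + 2 = 53.
  i=4: a_4=2, p_4 = 2*25 + 8 = 58, q_4 = 2*53 + 17 = 123.
  i=5: a_5=7, p_5 = 7*58 + 25 = 431, q_5 = 7*123 + 53 = 914.

0/1, 1/2, 8/17, 25/53, 58/123, 431/914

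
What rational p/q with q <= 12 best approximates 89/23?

Expand x = 89/23 as a continued fraction with the Euclidean algorithm:
  89 = 3*23 + 20, so a_0 = 3.
  23 = 1*20 + 3, so a_1 = 1.
  20 = 6*3 + 2, so a_2 = 6.
  3 = 1*2 + 1, so a_3 = 1.
  2 = 2*1 + 0, so a_4 = 2.
so x = [3; 1, 6, 1, 2].
Convergents (p_i = a_i*p_{i-1} + p_{i-2}, q_i = a_i*q_{i-1} + q_{i-2} with p_{-2}=0, p_{-1}=1, q_{-2}=1, q_{-1}=0), until the denominator exceeds 12:
  i=0: a_0=3, p_0 = 3*1 + 0 = 3, q_0 = 3*0 + 1 = 1.
  i=1: a_1=1, p_1 = 1*3 + 1 = 4, q_1 = 1*1 + 0 = 1.
  i=2: a_2=6, p_2 = 6*4 + 3 = 27, q_2 = 6*1 + 1 = 7.
  i=3: a_3=1, p_3 = 1*27 + 4 = 31, q_3 = 1*7 + 1 = 8.
  i=4: a_4=2, p_4 = 2*31 + 27 = 89, q_4 = 2*8 + 7 = 23.
q_4 = 23 > 12, so the last convergent with denominator <= 12 is p_3/q_3 = 31/8.
The closest fraction with denominator <= 12 is either p_3/q_3 or the intermediate fraction (k*p_3 + p_2)/(k*q_3 + q_2) with the largest k >= 1 whose denominator stays <= 12; these approach x as k grows, and every other convergent or intermediate fraction in range is farther away.
Largest k: floor((12 - q_2)/q_3) = floor((12 - 7)/8) = 0.
Since k = 0, no intermediate fraction beyond p_3/q_3 has denominator <= 12, so the convergent 31/8 is the closest (its error is |89*8 - 31*23|/(23*8) = 1/184).

31/8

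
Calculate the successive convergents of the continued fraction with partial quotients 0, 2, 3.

0/1, 1/2, 3/7

Using the convergent recurrence p_i = a_i*p_{i-1} + p_{i-2}, q_i = a_i*q_{i-1} + q_{i-2} with p_{-2}=0, p_{-1}=1, q_{-2}=1, q_{-1}=0:
  i=0: a_0=0, p_0 = 0*1 + 0 = 0, q_0 = 0*0 + 1 = 1.
  i=1: a_1=2, p_1 = 2*0 + 1 = 1, q_1 = 2*1 + 0 = 2.
  i=2: a_2=3, p_2 = 3*1 + 0 = 3, q_2 = 3*2 + 1 = 7.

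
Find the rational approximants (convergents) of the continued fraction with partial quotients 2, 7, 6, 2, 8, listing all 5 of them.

Using the convergent recurrence p_i = a_i*p_{i-1} + p_{i-2}, q_i = a_i*q_{i-1} + q_{i-2} with p_{-2}=0, p_{-1}=1, q_{-2}=1, q_{-1}=0:
  i=0: a_0=2, p_0 = 2*1 + 0 = 2, q_0 = 2*0 + 1 = 1.
  i=1: a_1=7, p_1 = 7*2 + 1 = 15, q_1 = 7*1 + 0 = 7.
  i=2: a_2=6, p_2 = 6*15 + 2 = 92, q_2 = 6*7 + 1 = 43.
  i=3: a_3=2, p_3 = 2*92 + 15 = 199, q_3 = 2*43 + 7 = 93.
  i=4: a_4=8, p_4 = 8*199 + 92 = 1684, q_4 = 8*93 + 43 = 787.

2/1, 15/7, 92/43, 199/93, 1684/787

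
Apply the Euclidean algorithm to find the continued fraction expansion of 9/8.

Run the Euclidean algorithm on 9 and 8; the successive quotients are the partial quotients a_0, a_1, ... (each step inverts the fractional part left over by the previous one):
  9 = 1*8 + 1, so a_0 = 1.
  8 = 8*1 + 0, so a_1 = 8.
The remainder reaches 0 after 2 divisions, so the expansion has 2 partial quotients, read off in order.

[1; 8]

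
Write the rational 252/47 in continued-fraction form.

[5; 2, 1, 3, 4]

Run the Euclidean algorithm on 252 and 47; the successive quotients are the partial quotients a_0, a_1, ... (each step inverts the fractional part left over by the previous one):
  252 = 5*47 + 17, so a_0 = 5.
  47 = 2*17 + 13, so a_1 = 2.
  17 = 1*13 + 4, so a_2 = 1.
  13 = 3*4 + 1, so a_3 = 3.
  4 = 4*1 + 0, so a_4 = 4.
The remainder reaches 0 after 5 divisions, so the expansion has 5 partial quotients, read off in order.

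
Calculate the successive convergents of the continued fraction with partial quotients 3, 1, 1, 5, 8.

3/1, 4/1, 7/2, 39/11, 319/90

Using the convergent recurrence p_i = a_i*p_{i-1} + p_{i-2}, q_i = a_i*q_{i-1} + q_{i-2} with p_{-2}=0, p_{-1}=1, q_{-2}=1, q_{-1}=0:
  i=0: a_0=3, p_0 = 3*1 + 0 = 3, q_0 = 3*0 + 1 = 1.
  i=1: a_1=1, p_1 = 1*3 + 1 = 4, q_1 = 1*1 + 0 = 1.
  i=2: a_2=1, p_2 = 1*4 + 3 = 7, q_2 = 1*1 + 1 = 2.
  i=3: a_3=5, p_3 = 5*7 + 4 = 39, q_3 = 5*2 + 1 = 11.
  i=4: a_4=8, p_4 = 8*39 + 7 = 319, q_4 = 8*11 + 2 = 90.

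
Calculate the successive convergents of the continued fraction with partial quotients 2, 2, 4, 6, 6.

2/1, 5/2, 22/9, 137/56, 844/345

Using the convergent recurrence p_i = a_i*p_{i-1} + p_{i-2}, q_i = a_i*q_{i-1} + q_{i-2} with p_{-2}=0, p_{-1}=1, q_{-2}=1, q_{-1}=0:
  i=0: a_0=2, p_0 = 2*1 + 0 = 2, q_0 = 2*0 + 1 = 1.
  i=1: a_1=2, p_1 = 2*2 + 1 = 5, q_1 = 2*1 + 0 = 2.
  i=2: a_2=4, p_2 = 4*5 + 2 = 22, q_2 = 4*2 + 1 = 9.
  i=3: a_3=6, p_3 = 6*22 + 5 = 137, q_3 = 6*9 + 2 = 56.
  i=4: a_4=6, p_4 = 6*137 + 22 = 844, q_4 = 6*56 + 9 = 345.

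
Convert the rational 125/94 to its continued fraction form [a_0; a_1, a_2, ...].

[1; 3, 31]

Run the Euclidean algorithm on 125 and 94; the successive quotients are the partial quotients a_0, a_1, ... (each step inverts the fractional part left over by the previous one):
  125 = 1*94 + 31, so a_0 = 1.
  94 = 3*31 + 1, so a_1 = 3.
  31 = 31*1 + 0, so a_2 = 31.
The remainder reaches 0 after 3 divisions, so the expansion has 3 partial quotients, read off in order.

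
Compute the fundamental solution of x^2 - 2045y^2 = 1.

First expand sqrt(2045) as a continued fraction. With x_i = (sqrt(2045) + m_i)/d_i and (m_0, d_0) = (0, 1): a_0 = floor(sqrt(2045)) = 45, since 45^2 = 2025 <= 2045 < 2116 = 46^2.
Iterate m_{i+1} = d_i*a_i - m_i, d_{i+1} = (2045 - m_{i+1}^2)/d_i, a_{i+1} = floor((a_0 + m_{i+1})/d_{i+1}):
  m_1 = 1*45 - 0 = 45, d_1 = (2045 - 45^2)/1 = 20/1 = 20, a_1 = floor((45 + 45)/20) = 4.
  m_2 = 20*4 - 45 = 35, d_2 = (2045 - 35^2)/20 = 820/20 = 41, a_2 = floor((45 + 35)/41) = 1.
  m_3 = 41*1 - 35 = 6, d_3 = (2045 - 6^2)/41 = 2009/41 = 49, a_3 = floor((45 + 6)/49) = 1.
  m_4 = 49*1 - 6 = 43, d_4 = (2045 - 43^2)/49 = 196/49 = 4, a_4 = floor((45 + 43)/4) = 22.
  m_5 = 4*22 - 43 = 45, d_5 = (2045 - 45^2)/4 = 20/4 = 5, a_5 = floor((45 + 45)/5) = 18.
  m_6 = 5*18 - 45 = 45, d_6 = (2045 - 45^2)/5 = 20/5 = 4, a_6 = floor((45 + 45)/4) = 22.
  m_7 = 4*22 - 45 = 43, d_7 = (2045 - 43^2)/4 = 196/4 = 49, a_7 = floor((45 + 43)/49) = 1.
  m_8 = 49*1 - 43 = 6, d_8 = (2045 - 6^2)/49 = 2009/49 = 41, a_8 = floor((45 + 6)/41) = 1.
  m_9 = 41*1 - 6 = 35, d_9 = (2045 - 35^2)/41 = 820/41 = 20, a_9 = floor((45 + 35)/20) = 4.
  m_10 = 20*4 - 35 = 45, d_10 = (2045 - 45^2)/20 = 20/20 = 1, a_10 = floor((45 + 45)/1) = 90.
  m_11 = 1*90 - 45 = 45, d_11 = (2045 - 45^2)/1 = 20/1 = 20: (m_11, d_11) = (m_1, d_1) = (45, 20), so from here the quotients repeat a_1, ..., a_10; the period length is 10.
So sqrt(2045) = [45; (4, 1, 1, 22, 18, 22, 1, 1, 4, 90)] with period length k = 10.
k is even, so the fundamental solution of x^2 - 2045y^2 = 1 is (p_{k-1}, q_{k-1}) = (p_9, q_9); compute convergents through index 9.
Convergents (p_i = a_i*p_{i-1} + p_{i-2}, q_i = a_i*q_{i-1} + q_{i-2} with p_{-2}=0, p_{-1}=1, q_{-2}=1, q_{-1}=0):
  i=0: a_0=45, p_0 = 45*1 + 0 = 45, q_0 = 45*0 + 1 = 1.
  i=1: a_1=4, p_1 = 4*45 + 1 = 181, q_1 = 4*1 + 0 = 4.
  i=2: a_2=1, p_2 = 1*181 + 45 = 226, q_2 = 1*4 + 1 = 5.
  i=3: a_3=1, p_3 = 1*226 + 181 = 407, q_3 = 1*5 + 4 = 9.
  i=4: a_4=22, p_4 = 22*407 + 226 = 9180, q_4 = 22*9 + 5 = 203.
  i=5: a_5=18, p_5 = 18*9180 + 407 = 165647, q_5 = 18*203 + 9 = 3663.
  i=6: a_6=22, p_6 = 22*165647 + 9180 = 3653414, q_6 = 22*3663 + 203 = 80789.
  i=7: a_7=1, p_7 = 1*3653414 + 165647 = 3819061, q_7 = 1*80789 + 3663 = 84452.
  i=8: a_8=1, p_8 = 1*3819061 + 3653414 = 7472475, q_8 = 1*84452 + 80789 = 165241.
  i=9: a_9=4, p_9 = 4*7472475 + 3819061 = 33708961, q_9 = 4*165241 + 84452 = 745416.
Check: 33708961^2 - 2045*745416^2 = 1136294051699521 - 1136294051699520 = 1, so (x, y) = (33708961, 745416) solves the equation, and by the theorem it is the least positive solution.

(x, y) = (33708961, 745416)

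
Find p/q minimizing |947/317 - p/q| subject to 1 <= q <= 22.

3/1

Expand x = 947/317 as a continued fraction with the Euclidean algorithm:
  947 = 2*317 + 313, so a_0 = 2.
  317 = 1*313 + 4, so a_1 = 1.
  313 = 78*4 + 1, so a_2 = 78.
  4 = 4*1 + 0, so a_3 = 4.
so x = [2; 1, 78, 4].
Convergents (p_i = a_i*p_{i-1} + p_{i-2}, q_i = a_i*q_{i-1} + q_{i-2} with p_{-2}=0, p_{-1}=1, q_{-2}=1, q_{-1}=0), until the denominator exceeds 22:
  i=0: a_0=2, p_0 = 2*1 + 0 = 2, q_0 = 2*0 + 1 = 1.
  i=1: a_1=1, p_1 = 1*2 + 1 = 3, q_1 = 1*1 + 0 = 1.
  i=2: a_2=78, p_2 = 78*3 + 2 = 236, q_2 = 78*1 + 1 = 79.
q_2 = 79 > 22, so the last convergent with denominator <= 22 is p_1/q_1 = 3/1.
The closest fraction with denominator <= 22 is either p_1/q_1 or the intermediate fraction (k*p_1 + p_0)/(k*q_1 + q_0) with the largest k >= 1 whose denominator stays <= 22; these approach x as k grows, and every other convergent or intermediate fraction in range is farther away.
Largest k: floor((22 - q_0)/q_1) = floor((22 - 1)/1) = 21.
That gives (21*3 + 2)/(21*1 + 1) = 65/22.
Compare the errors: |x - 3/1| = |947*1 - 3*317|/(317*1) = 4/317, and |x - 65/22| = |947*22 - 65*317|/(317*22) = 229/6974.
Cross-multiplying, 4*6974 = 27896 < 72593 = 229*317, so 4/317 is smaller: the convergent 3/1 is closer to x than 65/22.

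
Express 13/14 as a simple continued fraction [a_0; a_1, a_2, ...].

Run the Euclidean algorithm on 13 and 14; the successive quotients are the partial quotients a_0, a_1, ... (each step inverts the fractional part left over by the previous one):
  13 = 0*14 + 13, so a_0 = 0.
  14 = 1*13 + 1, so a_1 = 1.
  13 = 13*1 + 0, so a_2 = 13.
The remainder reaches 0 after 3 divisions, so the expansion has 3 partial quotients, read off in order.

[0; 1, 13]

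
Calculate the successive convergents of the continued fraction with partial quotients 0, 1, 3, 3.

Using the convergent recurrence p_i = a_i*p_{i-1} + p_{i-2}, q_i = a_i*q_{i-1} + q_{i-2} with p_{-2}=0, p_{-1}=1, q_{-2}=1, q_{-1}=0:
  i=0: a_0=0, p_0 = 0*1 + 0 = 0, q_0 = 0*0 + 1 = 1.
  i=1: a_1=1, p_1 = 1*0 + 1 = 1, q_1 = 1*1 + 0 = 1.
  i=2: a_2=3, p_2 = 3*1 + 0 = 3, q_2 = 3*1 + 1 = 4.
  i=3: a_3=3, p_3 = 3*3 + 1 = 10, q_3 = 3*4 + 1 = 13.

0/1, 1/1, 3/4, 10/13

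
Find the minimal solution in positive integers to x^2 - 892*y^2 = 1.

First expand sqrt(892) as a continued fraction. With x_i = (sqrt(892) + m_i)/d_i and (m_0, d_0) = (0, 1): a_0 = floor(sqrt(892)) = 29, since 29^2 = 841 <= 892 < 900 = 30^2.
Iterate m_{i+1} = d_i*a_i - m_i, d_{i+1} = (892 - m_{i+1}^2)/d_i, a_{i+1} = floor((a_0 + m_{i+1})/d_{i+1}):
  m_1 = 1*29 - 0 = 29, d_1 = (892 - 29^2)/1 = 51/1 = 51, a_1 = floor((29 + 29)/51) = 1.
  m_2 = 51*1 - 29 = 22, d_2 = (892 - 22^2)/51 = 408/51 = 8, a_2 = floor((29 + 22)/8) = 6.
  m_3 = 8*6 - 22 = 26, d_3 = (892 - 26^2)/8 = 216/8 = 27, a_3 = floor((29 + 26)/27) = 2.
  m_4 = 27*2 - 26 = 28, d_4 = (892 - 28^2)/27 = 108/27 = 4, a_4 = floor((29 + 28)/4) = 14.
  m_5 = 4*14 - 28 = 28, d_5 = (892 - 28^2)/4 = 108/4 = 27, a_5 = floor((29 + 28)/27) = 2.
  m_6 = 27*2 - 28 = 26, d_6 = (892 - 26^2)/27 = 216/27 = 8, a_6 = floor((29 + 26)/8) = 6.
  m_7 = 8*6 - 26 = 22, d_7 = (892 - 22^2)/8 = 408/8 = 51, a_7 = floor((29 + 22)/51) = 1.
  m_8 = 51*1 - 22 = 29, d_8 = (892 - 29^2)/51 = 51/51 = 1, a_8 = floor((29 + 29)/1) = 58.
  m_9 = 1*58 - 29 = 29, d_9 = (892 - 29^2)/1 = 51/1 = 51: (m_9, d_9) = (m_1, d_1) = (29, 51), so from here the quotients repeat a_1, ..., a_8; the period length is 8.
So sqrt(892) = [29; (1, 6, 2, 14, 2, 6, 1, 58)] with period length k = 8.
k is even, so the fundamental solution of x^2 - 892y^2 = 1 is (p_{k-1}, q_{k-1}) = (p_7, q_7); compute convergents through index 7.
Convergents (p_i = a_i*p_{i-1} + p_{i-2}, q_i = a_i*q_{i-1} + q_{i-2} with p_{-2}=0, p_{-1}=1, q_{-2}=1, q_{-1}=0):
  i=0: a_0=29, p_0 = 29*1 + 0 = 29, q_0 = 29*0 + 1 = 1.
  i=1: a_1=1, p_1 = 1*29 + 1 = 30, q_1 = 1*1 + 0 = 1.
  i=2: a_2=6, p_2 = 6*30 + 29 = 209, q_2 = 6*1 + 1 = 7.
  i=3: a_3=2, p_3 = 2*209 + 30 = 448, q_3 = 2*7 + 1 = 15.
  i=4: a_4=14, p_4 = 14*448 + 209 = 6481, q_4 = 14*15 + 7 = 217.
  i=5: a_5=2, p_5 = 2*6481 + 448 = 13410, q_5 = 2*217 + 15 = 449.
  i=6: a_6=6, p_6 = 6*13410 + 6481 = 86941, q_6 = 6*449 + 217 = 2911.
  i=7: a_7=1, p_7 = 1*86941 + 13410 = 100351, q_7 = 1*2911 + 449 = 3360.
Check: 100351^2 - 892*3360^2 = 10070323201 - 10070323200 = 1, so (x, y) = (100351, 3360) solves the equation, and by the theorem it is the least positive solution.

(x, y) = (100351, 3360)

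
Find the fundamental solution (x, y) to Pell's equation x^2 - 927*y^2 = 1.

(x, y) = (227528, 7473)

First expand sqrt(927) as a continued fraction. With x_i = (sqrt(927) + m_i)/d_i and (m_0, d_0) = (0, 1): a_0 = floor(sqrt(927)) = 30, since 30^2 = 900 <= 927 < 961 = 31^2.
Iterate m_{i+1} = d_i*a_i - m_i, d_{i+1} = (927 - m_{i+1}^2)/d_i, a_{i+1} = floor((a_0 + m_{i+1})/d_{i+1}):
  m_1 = 1*30 - 0 = 30, d_1 = (927 - 30^2)/1 = 27/1 = 27, a_1 = floor((30 + 30)/27) = 2.
  m_2 = 27*2 - 30 = 24, d_2 = (927 - 24^2)/27 = 351/27 = 13, a_2 = floor((30 + 24)/13) = 4.
  m_3 = 13*4 - 24 = 28, d_3 = (927 - 28^2)/13 = 143/13 = 11, a_3 = floor((30 + 28)/11) = 5.
  m_4 = 11*5 - 28 = 27, d_4 = (927 - 27^2)/11 = 198/11 = 18, a_4 = floor((30 + 27)/18) = 3.
  m_5 = 18*3 - 27 = 27, d_5 = (927 - 27^2)/18 = 198/18 = 11, a_5 = floor((30 + 27)/11) = 5.
  m_6 = 11*5 - 27 = 28, d_6 = (927 - 28^2)/11 = 143/11 = 13, a_6 = floor((30 + 28)/13) = 4.
  m_7 = 13*4 - 28 = 24, d_7 = (927 - 24^2)/13 = 351/13 = 27, a_7 = floor((30 + 24)/27) = 2.
  m_8 = 27*2 - 24 = 30, d_8 = (927 - 30^2)/27 = 27/27 = 1, a_8 = floor((30 + 30)/1) = 60.
  m_9 = 1*60 - 30 = 30, d_9 = (927 - 30^2)/1 = 27/1 = 27: (m_9, d_9) = (m_1, d_1) = (30, 27), so from here the quotients repeat a_1, ..., a_8; the period length is 8.
So sqrt(927) = [30; (2, 4, 5, 3, 5, 4, 2, 60)] with period length k = 8.
k is even, so the fundamental solution of x^2 - 927y^2 = 1 is (p_{k-1}, q_{k-1}) = (p_7, q_7); compute convergents through index 7.
Convergents (p_i = a_i*p_{i-1} + p_{i-2}, q_i = a_i*q_{i-1} + q_{i-2} with p_{-2}=0, p_{-1}=1, q_{-2}=1, q_{-1}=0):
  i=0: a_0=30, p_0 = 30*1 + 0 = 30, q_0 = 30*0 + 1 = 1.
  i=1: a_1=2, p_1 = 2*30 + 1 = 61, q_1 = 2*1 + 0 = 2.
  i=2: a_2=4, p_2 = 4*61 + 30 = 274, q_2 = 4*2 + 1 = 9.
  i=3: a_3=5, p_3 = 5*274 + 61 = 1431, q_3 = 5*9 + 2 = 47.
  i=4: a_4=3, p_4 = 3*1431 + 274 = 4567, q_4 = 3*47 + 9 = 150.
  i=5: a_5=5, p_5 = 5*4567 + 1431 = 24266, q_5 = 5*150 + 47 = 797.
  i=6: a_6=4, p_6 = 4*24266 + 4567 = 101631, q_6 = 4*797 + 150 = 3338.
  i=7: a_7=2, p_7 = 2*101631 + 24266 = 227528, q_7 = 2*3338 + 797 = 7473.
Check: 227528^2 - 927*7473^2 = 51768990784 - 51768990783 = 1, so (x, y) = (227528, 7473) solves the equation, and by the theorem it is the least positive solution.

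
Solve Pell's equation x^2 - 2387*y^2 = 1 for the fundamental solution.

(x, y) = (342, 7)

First expand sqrt(2387) as a continued fraction. With x_i = (sqrt(2387) + m_i)/d_i and (m_0, d_0) = (0, 1): a_0 = floor(sqrt(2387)) = 48, since 48^2 = 2304 <= 2387 < 2401 = 49^2.
Iterate m_{i+1} = d_i*a_i - m_i, d_{i+1} = (2387 - m_{i+1}^2)/d_i, a_{i+1} = floor((a_0 + m_{i+1})/d_{i+1}):
  m_1 = 1*48 - 0 = 48, d_1 = (2387 - 48^2)/1 = 83/1 = 83, a_1 = floor((48 + 48)/83) = 1.
  m_2 = 83*1 - 48 = 35, d_2 = (2387 - 35^2)/83 = 1162/83 = 14, a_2 = floor((48 + 35)/14) = 5.
  m_3 = 14*5 - 35 = 35, d_3 = (2387 - 35^2)/14 = 1162/14 = 83, a_3 = floor((48 + 35)/83) = 1.
  m_4 = 83*1 - 35 = 48, d_4 = (2387 - 48^2)/83 = 83/83 = 1, a_4 = floor((48 + 48)/1) = 96.
  m_5 = 1*96 - 48 = 48, d_5 = (2387 - 48^2)/1 = 83/1 = 83: (m_5, d_5) = (m_1, d_1) = (48, 83), so from here the quotients repeat a_1, ..., a_4; the period length is 4.
So sqrt(2387) = [48; (1, 5, 1, 96)] with period length k = 4.
k is even, so the fundamental solution of x^2 - 2387y^2 = 1 is (p_{k-1}, q_{k-1}) = (p_3, q_3); compute convergents through index 3.
Convergents (p_i = a_i*p_{i-1} + p_{i-2}, q_i = a_i*q_{i-1} + q_{i-2} with p_{-2}=0, p_{-1}=1, q_{-2}=1, q_{-1}=0):
  i=0: a_0=48, p_0 = 48*1 + 0 = 48, q_0 = 48*0 + 1 = 1.
  i=1: a_1=1, p_1 = 1*48 + 1 = 49, q_1 = 1*1 + 0 = 1.
  i=2: a_2=5, p_2 = 5*49 + 48 = 293, q_2 = 5*1 + 1 = 6.
  i=3: a_3=1, p_3 = 1*293 + 49 = 342, q_3 = 1*6 + 1 = 7.
Check: 342^2 - 2387*7^2 = 116964 - 116963 = 1, so (x, y) = (342, 7) solves the equation, and by the theorem it is the least positive solution.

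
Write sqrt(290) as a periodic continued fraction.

Write x_i = (sqrt(290) + m_i)/d_i with (m_0, d_0) = (0, 1). a_0 = floor(sqrt(290)) = 17, since 17^2 = 289 <= 290 < 324 = 18^2.
Iterate m_{i+1} = d_i*a_i - m_i, d_{i+1} = (290 - m_{i+1}^2)/d_i, a_{i+1} = floor((a_0 + m_{i+1})/d_{i+1}):
  m_1 = 1*17 - 0 = 17, d_1 = (290 - 17^2)/1 = 1/1 = 1, a_1 = floor((17 + 17)/1) = 34.
  m_2 = 1*34 - 17 = 17, d_2 = (290 - 17^2)/1 = 1/1 = 1: (m_2, d_2) = (m_1, d_1) = (17, 1), so from here the quotient a_1 repeats; the period length is 1.
Hence the expansion of sqrt(290) is a_0 = 17 followed by the repeating block 34 (period 1).

[17; (34)]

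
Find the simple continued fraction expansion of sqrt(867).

[29; (2, 4, 29, 4, 2, 58)]

Write x_i = (sqrt(867) + m_i)/d_i with (m_0, d_0) = (0, 1). a_0 = floor(sqrt(867)) = 29, since 29^2 = 841 <= 867 < 900 = 30^2.
Iterate m_{i+1} = d_i*a_i - m_i, d_{i+1} = (867 - m_{i+1}^2)/d_i, a_{i+1} = floor((a_0 + m_{i+1})/d_{i+1}):
  m_1 = 1*29 - 0 = 29, d_1 = (867 - 29^2)/1 = 26/1 = 26, a_1 = floor((29 + 29)/26) = 2.
  m_2 = 26*2 - 29 = 23, d_2 = (867 - 23^2)/26 = 338/26 = 13, a_2 = floor((29 + 23)/13) = 4.
  m_3 = 13*4 - 23 = 29, d_3 = (867 - 29^2)/13 = 26/13 = 2, a_3 = floor((29 + 29)/2) = 29.
  m_4 = 2*29 - 29 = 29, d_4 = (867 - 29^2)/2 = 26/2 = 13, a_4 = floor((29 + 29)/13) = 4.
  m_5 = 13*4 - 29 = 23, d_5 = (867 - 23^2)/13 = 338/13 = 26, a_5 = floor((29 + 23)/26) = 2.
  m_6 = 26*2 - 23 = 29, d_6 = (867 - 29^2)/26 = 26/26 = 1, a_6 = floor((29 + 29)/1) = 58.
  m_7 = 1*58 - 29 = 29, d_7 = (867 - 29^2)/1 = 26/1 = 26: (m_7, d_7) = (m_1, d_1) = (29, 26), so from here the quotients repeat a_1, ..., a_6; the period length is 6.
Hence the expansion of sqrt(867) is a_0 = 29 followed by the repeating block 2, 4, 29, 4, 2, 58 (period 6).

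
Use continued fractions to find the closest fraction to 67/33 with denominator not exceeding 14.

Expand x = 67/33 as a continued fraction with the Euclidean algorithm:
  67 = 2*33 + 1, so a_0 = 2.
  33 = 33*1 + 0, so a_1 = 33.
so x = [2; 33].
Convergents (p_i = a_i*p_{i-1} + p_{i-2}, q_i = a_i*q_{i-1} + q_{i-2} with p_{-2}=0, p_{-1}=1, q_{-2}=1, q_{-1}=0), until the denominator exceeds 14:
  i=0: a_0=2, p_0 = 2*1 + 0 = 2, q_0 = 2*0 + 1 = 1.
  i=1: a_1=33, p_1 = 33*2 + 1 = 67, q_1 = 33*1 + 0 = 33.
q_1 = 33 > 14, so the last convergent with denominator <= 14 is p_0/q_0 = 2/1.
The closest fraction with denominator <= 14 is either p_0/q_0 or the intermediate fraction (k*p_0 + p_{-1})/(k*q_0 + q_{-1}) with the largest k >= 1 whose denominator stays <= 14; these approach x as k grows, and every other convergent or intermediate fraction in range is farther away.
Largest k: floor((14 - q_{-1})/q_0) = floor((14 - 0)/1) = 14 (using the seeds p_{-1} = 1, q_{-1} = 0).
That gives (14*2 + 1)/(14*1 + 0) = 29/14.
Compare the errors: |x - 2/1| = |67*1 - 2*33|/(33*1) = 1/33, and |x - 29/14| = |67*14 - 29*33|/(33*14) = 19/462.
Cross-multiplying, 1*462 = 462 < 627 = 19*33, so 1/33 is smaller: the convergent 2/1 is closer to x than 29/14.

2/1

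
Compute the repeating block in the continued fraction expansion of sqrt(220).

[14; (1, 4, 1, 28)]

Write x_i = (sqrt(220) + m_i)/d_i with (m_0, d_0) = (0, 1). a_0 = floor(sqrt(220)) = 14, since 14^2 = 196 <= 220 < 225 = 15^2.
Iterate m_{i+1} = d_i*a_i - m_i, d_{i+1} = (220 - m_{i+1}^2)/d_i, a_{i+1} = floor((a_0 + m_{i+1})/d_{i+1}):
  m_1 = 1*14 - 0 = 14, d_1 = (220 - 14^2)/1 = 24/1 = 24, a_1 = floor((14 + 14)/24) = 1.
  m_2 = 24*1 - 14 = 10, d_2 = (220 - 10^2)/24 = 120/24 = 5, a_2 = floor((14 + 10)/5) = 4.
  m_3 = 5*4 - 10 = 10, d_3 = (220 - 10^2)/5 = 120/5 = 24, a_3 = floor((14 + 10)/24) = 1.
  m_4 = 24*1 - 10 = 14, d_4 = (220 - 14^2)/24 = 24/24 = 1, a_4 = floor((14 + 14)/1) = 28.
  m_5 = 1*28 - 14 = 14, d_5 = (220 - 14^2)/1 = 24/1 = 24: (m_5, d_5) = (m_1, d_1) = (14, 24), so from here the quotients repeat a_1, ..., a_4; the period length is 4.
Hence the expansion of sqrt(220) is a_0 = 14 followed by the repeating block 1, 4, 1, 28 (period 4).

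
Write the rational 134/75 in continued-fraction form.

Run the Euclidean algorithm on 134 and 75; the successive quotients are the partial quotients a_0, a_1, ... (each step inverts the fractional part left over by the previous one):
  134 = 1*75 + 59, so a_0 = 1.
  75 = 1*59 + 16, so a_1 = 1.
  59 = 3*16 + 11, so a_2 = 3.
  16 = 1*11 + 5, so a_3 = 1.
  11 = 2*5 + 1, so a_4 = 2.
  5 = 5*1 + 0, so a_5 = 5.
The remainder reaches 0 after 6 divisions, so the expansion has 6 partial quotients, read off in order.

[1; 1, 3, 1, 2, 5]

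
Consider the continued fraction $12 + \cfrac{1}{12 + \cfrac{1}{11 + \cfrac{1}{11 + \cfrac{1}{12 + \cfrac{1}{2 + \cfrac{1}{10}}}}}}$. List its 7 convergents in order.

Using the convergent recurrence p_i = a_i*p_{i-1} + p_{i-2}, q_i = a_i*q_{i-1} + q_{i-2} with p_{-2}=0, p_{-1}=1, q_{-2}=1, q_{-1}=0:
  i=0: a_0=12, p_0 = 12*1 + 0 = 12, q_0 = 12*0 + 1 = 1.
  i=1: a_1=12, p_1 = 12*12 + 1 = 145, q_1 = 12*1 + 0 = 12.
  i=2: a_2=11, p_2 = 11*145 + 12 = 1607, q_2 = 11*12 + 1 = 133.
  i=3: a_3=11, p_3 = 11*1607 + 145 = 17822, q_3 = 11*133 + 12 = 1475.
  i=4: a_4=12, p_4 = 12*17822 + 1607 = 215471, q_4 = 12*1475 + 133 = 17833.
  i=5: a_5=2, p_5 = 2*215471 + 17822 = 448764, q_5 = 2*17833 + 1475 = 37141.
  i=6: a_6=10, p_6 = 10*448764 + 215471 = 4703111, q_6 = 10*37141 + 17833 = 389243.

12/1, 145/12, 1607/133, 17822/1475, 215471/17833, 448764/37141, 4703111/389243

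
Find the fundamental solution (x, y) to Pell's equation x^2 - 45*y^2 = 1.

(x, y) = (161, 24)

First expand sqrt(45) as a continued fraction. With x_i = (sqrt(45) + m_i)/d_i and (m_0, d_0) = (0, 1): a_0 = floor(sqrt(45)) = 6, since 6^2 = 36 <= 45 < 49 = 7^2.
Iterate m_{i+1} = d_i*a_i - m_i, d_{i+1} = (45 - m_{i+1}^2)/d_i, a_{i+1} = floor((a_0 + m_{i+1})/d_{i+1}):
  m_1 = 1*6 - 0 = 6, d_1 = (45 - 6^2)/1 = 9/1 = 9, a_1 = floor((6 + 6)/9) = 1.
  m_2 = 9*1 - 6 = 3, d_2 = (45 - 3^2)/9 = 36/9 = 4, a_2 = floor((6 + 3)/4) = 2.
  m_3 = 4*2 - 3 = 5, d_3 = (45 - 5^2)/4 = 20/4 = 5, a_3 = floor((6 + 5)/5) = 2.
  m_4 = 5*2 - 5 = 5, d_4 = (45 - 5^2)/5 = 20/5 = 4, a_4 = floor((6 + 5)/4) = 2.
  m_5 = 4*2 - 5 = 3, d_5 = (45 - 3^2)/4 = 36/4 = 9, a_5 = floor((6 + 3)/9) = 1.
  m_6 = 9*1 - 3 = 6, d_6 = (45 - 6^2)/9 = 9/9 = 1, a_6 = floor((6 + 6)/1) = 12.
  m_7 = 1*12 - 6 = 6, d_7 = (45 - 6^2)/1 = 9/1 = 9: (m_7, d_7) = (m_1, d_1) = (6, 9), so from here the quotients repeat a_1, ..., a_6; the period length is 6.
So sqrt(45) = [6; (1, 2, 2, 2, 1, 12)] with period length k = 6.
k is even, so the fundamental solution of x^2 - 45y^2 = 1 is (p_{k-1}, q_{k-1}) = (p_5, q_5); compute convergents through index 5.
Convergents (p_i = a_i*p_{i-1} + p_{i-2}, q_i = a_i*q_{i-1} + q_{i-2} with p_{-2}=0, p_{-1}=1, q_{-2}=1, q_{-1}=0):
  i=0: a_0=6, p_0 = 6*1 + 0 = 6, q_0 = 6*0 + 1 = 1.
  i=1: a_1=1, p_1 = 1*6 + 1 = 7, q_1 = 1*1 + 0 = 1.
  i=2: a_2=2, p_2 = 2*7 + 6 = 20, q_2 = 2*1 + 1 = 3.
  i=3: a_3=2, p_3 = 2*20 + 7 = 47, q_3 = 2*3 + 1 = 7.
  i=4: a_4=2, p_4 = 2*47 + 20 = 114, q_4 = 2*7 + 3 = 17.
  i=5: a_5=1, p_5 = 1*114 + 47 = 161, q_5 = 1*17 + 7 = 24.
Check: 161^2 - 45*24^2 = 25921 - 25920 = 1, so (x, y) = (161, 24) solves the equation, and by the theorem it is the least positive solution.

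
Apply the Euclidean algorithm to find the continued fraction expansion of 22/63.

Run the Euclidean algorithm on 22 and 63; the successive quotients are the partial quotients a_0, a_1, ... (each step inverts the fractional part left over by the previous one):
  22 = 0*63 + 22, so a_0 = 0.
  63 = 2*22 + 19, so a_1 = 2.
  22 = 1*19 + 3, so a_2 = 1.
  19 = 6*3 + 1, so a_3 = 6.
  3 = 3*1 + 0, so a_4 = 3.
The remainder reaches 0 after 5 divisions, so the expansion has 5 partial quotients, read off in order.

[0; 2, 1, 6, 3]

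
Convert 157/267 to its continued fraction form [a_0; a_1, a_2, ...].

[0; 1, 1, 2, 2, 1, 15]

Run the Euclidean algorithm on 157 and 267; the successive quotients are the partial quotients a_0, a_1, ... (each step inverts the fractional part left over by the previous one):
  157 = 0*267 + 157, so a_0 = 0.
  267 = 1*157 + 110, so a_1 = 1.
  157 = 1*110 + 47, so a_2 = 1.
  110 = 2*47 + 16, so a_3 = 2.
  47 = 2*16 + 15, so a_4 = 2.
  16 = 1*15 + 1, so a_5 = 1.
  15 = 15*1 + 0, so a_6 = 15.
The remainder reaches 0 after 7 divisions, so the expansion has 7 partial quotients, read off in order.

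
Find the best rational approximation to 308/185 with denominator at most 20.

5/3

Expand x = 308/185 as a continued fraction with the Euclidean algorithm:
  308 = 1*185 + 123, so a_0 = 1.
  185 = 1*123 + 62, so a_1 = 1.
  123 = 1*62 + 61, so a_2 = 1.
  62 = 1*61 + 1, so a_3 = 1.
  61 = 61*1 + 0, so a_4 = 61.
so x = [1; 1, 1, 1, 61].
Convergents (p_i = a_i*p_{i-1} + p_{i-2}, q_i = a_i*q_{i-1} + q_{i-2} with p_{-2}=0, p_{-1}=1, q_{-2}=1, q_{-1}=0), until the denominator exceeds 20:
  i=0: a_0=1, p_0 = 1*1 + 0 = 1, q_0 = 1*0 + 1 = 1.
  i=1: a_1=1, p_1 = 1*1 + 1 = 2, q_1 = 1*1 + 0 = 1.
  i=2: a_2=1, p_2 = 1*2 + 1 = 3, q_2 = 1*1 + 1 = 2.
  i=3: a_3=1, p_3 = 1*3 + 2 = 5, q_3 = 1*2 + 1 = 3.
  i=4: a_4=61, p_4 = 61*5 + 3 = 308, q_4 = 61*3 + 2 = 185.
q_4 = 185 > 20, so the last convergent with denominator <= 20 is p_3/q_3 = 5/3.
The closest fraction with denominator <= 20 is either p_3/q_3 or the intermediate fraction (k*p_3 + p_2)/(k*q_3 + q_2) with the largest k >= 1 whose denominator stays <= 20; these approach x as k grows, and every other convergent or intermediate fraction in range is farther away.
Largest k: floor((20 - q_2)/q_3) = floor((20 - 2)/3) = 6.
That gives (6*5 + 3)/(6*3 + 2) = 33/20.
Compare the errors: |x - 5/3| = |308*3 - 5*185|/(185*3) = 1/555, and |x - 33/20| = |308*20 - 33*185|/(185*20) = 55/3700.
Cross-multiplying, 1*3700 = 3700 < 30525 = 55*555, so 1/555 is smaller: the convergent 5/3 is closer to x than 33/20.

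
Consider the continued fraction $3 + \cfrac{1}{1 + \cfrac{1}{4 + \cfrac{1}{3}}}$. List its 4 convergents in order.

Using the convergent recurrence p_i = a_i*p_{i-1} + p_{i-2}, q_i = a_i*q_{i-1} + q_{i-2} with p_{-2}=0, p_{-1}=1, q_{-2}=1, q_{-1}=0:
  i=0: a_0=3, p_0 = 3*1 + 0 = 3, q_0 = 3*0 + 1 = 1.
  i=1: a_1=1, p_1 = 1*3 + 1 = 4, q_1 = 1*1 + 0 = 1.
  i=2: a_2=4, p_2 = 4*4 + 3 = 19, q_2 = 4*1 + 1 = 5.
  i=3: a_3=3, p_3 = 3*19 + 4 = 61, q_3 = 3*5 + 1 = 16.

3/1, 4/1, 19/5, 61/16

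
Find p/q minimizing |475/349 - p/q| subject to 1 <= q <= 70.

49/36

Expand x = 475/349 as a continued fraction with the Euclidean algorithm:
  475 = 1*349 + 126, so a_0 = 1.
  349 = 2*126 + 97, so a_1 = 2.
  126 = 1*97 + 29, so a_2 = 1.
  97 = 3*29 + 10, so a_3 = 3.
  29 = 2*10 + 9, so a_4 = 2.
  10 = 1*9 + 1, so a_5 = 1.
  9 = 9*1 + 0, so a_6 = 9.
so x = [1; 2, 1, 3, 2, 1, 9].
Convergents (p_i = a_i*p_{i-1} + p_{i-2}, q_i = a_i*q_{i-1} + q_{i-2} with p_{-2}=0, p_{-1}=1, q_{-2}=1, q_{-1}=0), until the denominator exceeds 70:
  i=0: a_0=1, p_0 = 1*1 + 0 = 1, q_0 = 1*0 + 1 = 1.
  i=1: a_1=2, p_1 = 2*1 + 1 = 3, q_1 = 2*1 + 0 = 2.
  i=2: a_2=1, p_2 = 1*3 + 1 = 4, q_2 = 1*2 + 1 = 3.
  i=3: a_3=3, p_3 = 3*4 + 3 = 15, q_3 = 3*3 + 2 = 11.
  i=4: a_4=2, p_4 = 2*15 + 4 = 34, q_4 = 2*11 + 3 = 25.
  i=5: a_5=1, p_5 = 1*34 + 15 = 49, q_5 = 1*25 + 11 = 36.
  i=6: a_6=9, p_6 = 9*49 + 34 = 475, q_6 = 9*36 + 25 = 349.
q_6 = 349 > 70, so the last convergent with denominator <= 70 is p_5/q_5 = 49/36.
The closest fraction with denominator <= 70 is either p_5/q_5 or the intermediate fraction (k*p_5 + p_4)/(k*q_5 + q_4) with the largest k >= 1 whose denominator stays <= 70; these approach x as k grows, and every other convergent or intermediate fraction in range is farther away.
Largest k: floor((70 - q_4)/q_5) = floor((70 - 25)/36) = 1.
That gives (1*49 + 34)/(1*36 + 25) = 83/61.
Compare the errors: |x - 49/36| = |475*36 - 49*349|/(349*36) = 1/12564, and |x - 83/61| = |475*61 - 83*349|/(349*61) = 8/21289.
Cross-multiplying, 1*21289 = 21289 < 100512 = 8*12564, so 1/12564 is smaller: the convergent 49/36 is closer to x than 83/61.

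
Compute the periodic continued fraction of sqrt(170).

Write x_i = (sqrt(170) + m_i)/d_i with (m_0, d_0) = (0, 1). a_0 = floor(sqrt(170)) = 13, since 13^2 = 169 <= 170 < 196 = 14^2.
Iterate m_{i+1} = d_i*a_i - m_i, d_{i+1} = (170 - m_{i+1}^2)/d_i, a_{i+1} = floor((a_0 + m_{i+1})/d_{i+1}):
  m_1 = 1*13 - 0 = 13, d_1 = (170 - 13^2)/1 = 1/1 = 1, a_1 = floor((13 + 13)/1) = 26.
  m_2 = 1*26 - 13 = 13, d_2 = (170 - 13^2)/1 = 1/1 = 1: (m_2, d_2) = (m_1, d_1) = (13, 1), so from here the quotient a_1 repeats; the period length is 1.
Hence the expansion of sqrt(170) is a_0 = 13 followed by the repeating block 26 (period 1).

[13; (26)]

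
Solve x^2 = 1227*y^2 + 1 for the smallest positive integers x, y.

First expand sqrt(1227) as a continued fraction. With x_i = (sqrt(1227) + m_i)/d_i and (m_0, d_0) = (0, 1): a_0 = floor(sqrt(1227)) = 35, since 35^2 = 1225 <= 1227 < 1296 = 36^2.
Iterate m_{i+1} = d_i*a_i - m_i, d_{i+1} = (1227 - m_{i+1}^2)/d_i, a_{i+1} = floor((a_0 + m_{i+1})/d_{i+1}):
  m_1 = 1*35 - 0 = 35, d_1 = (1227 - 35^2)/1 = 2/1 = 2, a_1 = floor((35 + 35)/2) = 35.
  m_2 = 2*35 - 35 = 35, d_2 = (1227 - 35^2)/2 = 2/2 = 1, a_2 = floor((35 + 35)/1) = 70.
  m_3 = 1*70 - 35 = 35, d_3 = (1227 - 35^2)/1 = 2/1 = 2: (m_3, d_3) = (m_1, d_1) = (35, 2), so from here the quotients repeat a_1, a_2; the period length is 2.
So sqrt(1227) = [35; (35, 70)] with period length k = 2.
k is even, so the fundamental solution of x^2 - 1227y^2 = 1 is (p_{k-1}, q_{k-1}) = (p_1, q_1); compute convergents through index 1.
Convergents (p_i = a_i*p_{i-1} + p_{i-2}, q_i = a_i*q_{i-1} + q_{i-2} with p_{-2}=0, p_{-1}=1, q_{-2}=1, q_{-1}=0):
  i=0: a_0=35, p_0 = 35*1 + 0 = 35, q_0 = 35*0 + 1 = 1.
  i=1: a_1=35, p_1 = 35*35 + 1 = 1226, q_1 = 35*1 + 0 = 35.
Check: 1226^2 - 1227*35^2 = 1503076 - 1503075 = 1, so (x, y) = (1226, 35) solves the equation, and by the theorem it is the least positive solution.

(x, y) = (1226, 35)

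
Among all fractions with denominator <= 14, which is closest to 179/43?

Expand x = 179/43 as a continued fraction with the Euclidean algorithm:
  179 = 4*43 + 7, so a_0 = 4.
  43 = 6*7 + 1, so a_1 = 6.
  7 = 7*1 + 0, so a_2 = 7.
so x = [4; 6, 7].
Convergents (p_i = a_i*p_{i-1} + p_{i-2}, q_i = a_i*q_{i-1} + q_{i-2} with p_{-2}=0, p_{-1}=1, q_{-2}=1, q_{-1}=0), until the denominator exceeds 14:
  i=0: a_0=4, p_0 = 4*1 + 0 = 4, q_0 = 4*0 + 1 = 1.
  i=1: a_1=6, p_1 = 6*4 + 1 = 25, q_1 = 6*1 + 0 = 6.
  i=2: a_2=7, p_2 = 7*25 + 4 = 179, q_2 = 7*6 + 1 = 43.
q_2 = 43 > 14, so the last convergent with denominator <= 14 is p_1/q_1 = 25/6.
The closest fraction with denominator <= 14 is either p_1/q_1 or the intermediate fraction (k*p_1 + p_0)/(k*q_1 + q_0) with the largest k >= 1 whose denominator stays <= 14; these approach x as k grows, and every other convergent or intermediate fraction in range is farther away.
Largest k: floor((14 - q_0)/q_1) = floor((14 - 1)/6) = 2.
That gives (2*25 + 4)/(2*6 + 1) = 54/13.
Compare the errors: |x - 25/6| = |179*6 - 25*43|/(43*6) = 1/258, and |x - 54/13| = |179*13 - 54*43|/(43*13) = 5/559.
Cross-multiplying, 1*559 = 559 < 1290 = 5*258, so 1/258 is smaller: the convergent 25/6 is closer to x than 54/13.

25/6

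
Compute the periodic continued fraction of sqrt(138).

Write x_i = (sqrt(138) + m_i)/d_i with (m_0, d_0) = (0, 1). a_0 = floor(sqrt(138)) = 11, since 11^2 = 121 <= 138 < 144 = 12^2.
Iterate m_{i+1} = d_i*a_i - m_i, d_{i+1} = (138 - m_{i+1}^2)/d_i, a_{i+1} = floor((a_0 + m_{i+1})/d_{i+1}):
  m_1 = 1*11 - 0 = 11, d_1 = (138 - 11^2)/1 = 17/1 = 17, a_1 = floor((11 + 11)/17) = 1.
  m_2 = 17*1 - 11 = 6, d_2 = (138 - 6^2)/17 = 102/17 = 6, a_2 = floor((11 + 6)/6) = 2.
  m_3 = 6*2 - 6 = 6, d_3 = (138 - 6^2)/6 = 102/6 = 17, a_3 = floor((11 + 6)/17) = 1.
  m_4 = 17*1 - 6 = 11, d_4 = (138 - 11^2)/17 = 17/17 = 1, a_4 = floor((11 + 11)/1) = 22.
  m_5 = 1*22 - 11 = 11, d_5 = (138 - 11^2)/1 = 17/1 = 17: (m_5, d_5) = (m_1, d_1) = (11, 17), so from here the quotients repeat a_1, ..., a_4; the period length is 4.
Hence the expansion of sqrt(138) is a_0 = 11 followed by the repeating block 1, 2, 1, 22 (period 4).

[11; (1, 2, 1, 22)]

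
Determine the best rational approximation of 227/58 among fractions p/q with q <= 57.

137/35

Expand x = 227/58 as a continued fraction with the Euclidean algorithm:
  227 = 3*58 + 53, so a_0 = 3.
  58 = 1*53 + 5, so a_1 = 1.
  53 = 10*5 + 3, so a_2 = 10.
  5 = 1*3 + 2, so a_3 = 1.
  3 = 1*2 + 1, so a_4 = 1.
  2 = 2*1 + 0, so a_5 = 2.
so x = [3; 1, 10, 1, 1, 2].
Convergents (p_i = a_i*p_{i-1} + p_{i-2}, q_i = a_i*q_{i-1} + q_{i-2} with p_{-2}=0, p_{-1}=1, q_{-2}=1, q_{-1}=0), until the denominator exceeds 57:
  i=0: a_0=3, p_0 = 3*1 + 0 = 3, q_0 = 3*0 + 1 = 1.
  i=1: a_1=1, p_1 = 1*3 + 1 = 4, q_1 = 1*1 + 0 = 1.
  i=2: a_2=10, p_2 = 10*4 + 3 = 43, q_2 = 10*1 + 1 = 11.
  i=3: a_3=1, p_3 = 1*43 + 4 = 47, q_3 = 1*11 + 1 = 12.
  i=4: a_4=1, p_4 = 1*47 + 43 = 90, q_4 = 1*12 + 11 = 23.
  i=5: a_5=2, p_5 = 2*90 + 47 = 227, q_5 = 2*23 + 12 = 58.
q_5 = 58 > 57, so the last convergent with denominator <= 57 is p_4/q_4 = 90/23.
The closest fraction with denominator <= 57 is either p_4/q_4 or the intermediate fraction (k*p_4 + p_3)/(k*q_4 + q_3) with the largest k >= 1 whose denominator stays <= 57; these approach x as k grows, and every other convergent or intermediate fraction in range is farther away.
Largest k: floor((57 - q_3)/q_4) = floor((57 - 12)/23) = 1.
That gives (1*90 + 47)/(1*23 + 12) = 137/35.
Compare the errors: |x - 90/23| = |227*23 - 90*58|/(58*23) = 1/1334, and |x - 137/35| = |227*35 - 137*58|/(58*35) = 1/2030.
Cross-multiplying, 1*1334 = 1334 < 2030 = 1*2030, so 1/2030 is smaller: the intermediate fraction 137/35 is closer to x than 90/23.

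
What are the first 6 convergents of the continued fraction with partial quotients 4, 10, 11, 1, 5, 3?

Using the convergent recurrence p_i = a_i*p_{i-1} + p_{i-2}, q_i = a_i*q_{i-1} + q_{i-2} with p_{-2}=0, p_{-1}=1, q_{-2}=1, q_{-1}=0:
  i=0: a_0=4, p_0 = 4*1 + 0 = 4, q_0 = 4*0 + 1 = 1.
  i=1: a_1=10, p_1 = 10*4 + 1 = 41, q_1 = 10*1 + 0 = 10.
  i=2: a_2=11, p_2 = 11*41 + 4 = 455, q_2 = 11*10 + 1 = 111.
  i=3: a_3=1, p_3 = 1*455 + 41 = 496, q_3 = 1*111 + 10 = 121.
  i=4: a_4=5, p_4 = 5*496 + 455 = 2935, q_4 = 5*121 + 111 = 716.
  i=5: a_5=3, p_5 = 3*2935 + 496 = 9301, q_5 = 3*716 + 121 = 2269.

4/1, 41/10, 455/111, 496/121, 2935/716, 9301/2269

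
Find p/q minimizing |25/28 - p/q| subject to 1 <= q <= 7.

6/7

Expand x = 25/28 as a continued fraction with the Euclidean algorithm:
  25 = 0*28 + 25, so a_0 = 0.
  28 = 1*25 + 3, so a_1 = 1.
  25 = 8*3 + 1, so a_2 = 8.
  3 = 3*1 + 0, so a_3 = 3.
so x = [0; 1, 8, 3].
Convergents (p_i = a_i*p_{i-1} + p_{i-2}, q_i = a_i*q_{i-1} + q_{i-2} with p_{-2}=0, p_{-1}=1, q_{-2}=1, q_{-1}=0), until the denominator exceeds 7:
  i=0: a_0=0, p_0 = 0*1 + 0 = 0, q_0 = 0*0 + 1 = 1.
  i=1: a_1=1, p_1 = 1*0 + 1 = 1, q_1 = 1*1 + 0 = 1.
  i=2: a_2=8, p_2 = 8*1 + 0 = 8, q_2 = 8*1 + 1 = 9.
q_2 = 9 > 7, so the last convergent with denominator <= 7 is p_1/q_1 = 1/1.
The closest fraction with denominator <= 7 is either p_1/q_1 or the intermediate fraction (k*p_1 + p_0)/(k*q_1 + q_0) with the largest k >= 1 whose denominator stays <= 7; these approach x as k grows, and every other convergent or intermediate fraction in range is farther away.
Largest k: floor((7 - q_0)/q_1) = floor((7 - 1)/1) = 6.
That gives (6*1 + 0)/(6*1 + 1) = 6/7.
Compare the errors: |x - 1/1| = |25*1 - 1*28|/(28*1) = 3/28, and |x - 6/7| = |25*7 - 6*28|/(28*7) = 7/196.
Cross-multiplying, 7*28 = 196 < 588 = 3*196, so 7/196 is smaller: the intermediate fraction 6/7 is closer to x than 1/1.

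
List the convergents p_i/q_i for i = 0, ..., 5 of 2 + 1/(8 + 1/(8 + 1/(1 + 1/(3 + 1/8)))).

Using the convergent recurrence p_i = a_i*p_{i-1} + p_{i-2}, q_i = a_i*q_{i-1} + q_{i-2} with p_{-2}=0, p_{-1}=1, q_{-2}=1, q_{-1}=0:
  i=0: a_0=2, p_0 = 2*1 + 0 = 2, q_0 = 2*0 + 1 = 1.
  i=1: a_1=8, p_1 = 8*2 + 1 = 17, q_1 = 8*1 + 0 = 8.
  i=2: a_2=8, p_2 = 8*17 + 2 = 138, q_2 = 8*8 + 1 = 65.
  i=3: a_3=1, p_3 = 1*138 + 17 = 155, q_3 = 1*65 + 8 = 73.
  i=4: a_4=3, p_4 = 3*155 + 138 = 603, q_4 = 3*73 + 65 = 284.
  i=5: a_5=8, p_5 = 8*603 + 155 = 4979, q_5 = 8*284 + 73 = 2345.

2/1, 17/8, 138/65, 155/73, 603/284, 4979/2345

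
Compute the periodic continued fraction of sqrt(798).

[28; (4, 56)]

Write x_i = (sqrt(798) + m_i)/d_i with (m_0, d_0) = (0, 1). a_0 = floor(sqrt(798)) = 28, since 28^2 = 784 <= 798 < 841 = 29^2.
Iterate m_{i+1} = d_i*a_i - m_i, d_{i+1} = (798 - m_{i+1}^2)/d_i, a_{i+1} = floor((a_0 + m_{i+1})/d_{i+1}):
  m_1 = 1*28 - 0 = 28, d_1 = (798 - 28^2)/1 = 14/1 = 14, a_1 = floor((28 + 28)/14) = 4.
  m_2 = 14*4 - 28 = 28, d_2 = (798 - 28^2)/14 = 14/14 = 1, a_2 = floor((28 + 28)/1) = 56.
  m_3 = 1*56 - 28 = 28, d_3 = (798 - 28^2)/1 = 14/1 = 14: (m_3, d_3) = (m_1, d_1) = (28, 14), so from here the quotients repeat a_1, a_2; the period length is 2.
Hence the expansion of sqrt(798) is a_0 = 28 followed by the repeating block 4, 56 (period 2).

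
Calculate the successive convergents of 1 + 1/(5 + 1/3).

Using the convergent recurrence p_i = a_i*p_{i-1} + p_{i-2}, q_i = a_i*q_{i-1} + q_{i-2} with p_{-2}=0, p_{-1}=1, q_{-2}=1, q_{-1}=0:
  i=0: a_0=1, p_0 = 1*1 + 0 = 1, q_0 = 1*0 + 1 = 1.
  i=1: a_1=5, p_1 = 5*1 + 1 = 6, q_1 = 5*1 + 0 = 5.
  i=2: a_2=3, p_2 = 3*6 + 1 = 19, q_2 = 3*5 + 1 = 16.

1/1, 6/5, 19/16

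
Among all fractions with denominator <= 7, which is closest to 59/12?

34/7

Expand x = 59/12 as a continued fraction with the Euclidean algorithm:
  59 = 4*12 + 11, so a_0 = 4.
  12 = 1*11 + 1, so a_1 = 1.
  11 = 11*1 + 0, so a_2 = 11.
so x = [4; 1, 11].
Convergents (p_i = a_i*p_{i-1} + p_{i-2}, q_i = a_i*q_{i-1} + q_{i-2} with p_{-2}=0, p_{-1}=1, q_{-2}=1, q_{-1}=0), until the denominator exceeds 7:
  i=0: a_0=4, p_0 = 4*1 + 0 = 4, q_0 = 4*0 + 1 = 1.
  i=1: a_1=1, p_1 = 1*4 + 1 = 5, q_1 = 1*1 + 0 = 1.
  i=2: a_2=11, p_2 = 11*5 + 4 = 59, q_2 = 11*1 + 1 = 12.
q_2 = 12 > 7, so the last convergent with denominator <= 7 is p_1/q_1 = 5/1.
The closest fraction with denominator <= 7 is either p_1/q_1 or the intermediate fraction (k*p_1 + p_0)/(k*q_1 + q_0) with the largest k >= 1 whose denominator stays <= 7; these approach x as k grows, and every other convergent or intermediate fraction in range is farther away.
Largest k: floor((7 - q_0)/q_1) = floor((7 - 1)/1) = 6.
That gives (6*5 + 4)/(6*1 + 1) = 34/7.
Compare the errors: |x - 5/1| = |59*1 - 5*12|/(12*1) = 1/12, and |x - 34/7| = |59*7 - 34*12|/(12*7) = 5/84.
Cross-multiplying, 5*12 = 60 < 84 = 1*84, so 5/84 is smaller: the intermediate fraction 34/7 is closer to x than 5/1.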